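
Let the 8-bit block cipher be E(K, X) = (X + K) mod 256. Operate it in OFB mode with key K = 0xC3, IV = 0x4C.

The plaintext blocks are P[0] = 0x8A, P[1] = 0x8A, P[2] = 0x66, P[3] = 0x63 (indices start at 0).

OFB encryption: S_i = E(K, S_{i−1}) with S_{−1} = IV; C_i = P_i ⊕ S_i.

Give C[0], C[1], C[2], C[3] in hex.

C[0] = 0x85, C[1] = 0x58, C[2] = 0xF3, C[3] = 0x3B

C[0]: S = E(K, 0x4C) = 0x0F; 0x8A ⊕ 0x0F = 0x85.
C[1]: S = E(K, 0x0F) = 0xD2; 0x8A ⊕ 0xD2 = 0x58.
C[2]: S = E(K, 0xD2) = 0x95; 0x66 ⊕ 0x95 = 0xF3.
C[3]: S = E(K, 0x95) = 0x58; 0x63 ⊕ 0x58 = 0x3B.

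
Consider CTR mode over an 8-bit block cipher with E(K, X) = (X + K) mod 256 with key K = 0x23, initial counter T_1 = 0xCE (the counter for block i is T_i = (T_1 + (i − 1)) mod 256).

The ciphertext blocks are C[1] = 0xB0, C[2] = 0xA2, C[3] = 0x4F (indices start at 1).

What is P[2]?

P[2] = 0x50

CTR decryption: S_i = E(K, T_i) where T_i is the counter for block i; P_i = C_i ⊕ S_i.
P[2]: T = 0xCF, S = E(K, T) = 0xF2; 0xA2 ⊕ 0xF2 = 0x50.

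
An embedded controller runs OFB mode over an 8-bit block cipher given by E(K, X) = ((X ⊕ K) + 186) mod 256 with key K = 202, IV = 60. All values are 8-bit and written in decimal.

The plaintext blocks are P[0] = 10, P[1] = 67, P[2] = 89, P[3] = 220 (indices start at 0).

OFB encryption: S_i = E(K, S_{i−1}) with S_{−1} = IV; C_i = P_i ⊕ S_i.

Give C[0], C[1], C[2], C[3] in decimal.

C[0]: S = E(K, 60) = 176; 10 ⊕ 176 = 186.
C[1]: S = E(K, 176) = 52; 67 ⊕ 52 = 119.
C[2]: S = E(K, 52) = 184; 89 ⊕ 184 = 225.
C[3]: S = E(K, 184) = 44; 220 ⊕ 44 = 240.

C[0] = 186, C[1] = 119, C[2] = 225, C[3] = 240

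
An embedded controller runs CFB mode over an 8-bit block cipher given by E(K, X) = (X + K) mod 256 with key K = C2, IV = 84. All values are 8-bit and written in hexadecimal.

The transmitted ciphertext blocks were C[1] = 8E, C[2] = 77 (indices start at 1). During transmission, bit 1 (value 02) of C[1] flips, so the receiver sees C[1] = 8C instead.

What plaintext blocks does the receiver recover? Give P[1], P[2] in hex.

P[1] = CA, P[2] = 39

CFB decryption: P_i = C_i ⊕ E(K, C_{i−1}), with C_{0} = IV.
Only C[1] changed, to 8C. In CFB, a change in C_i flips the same bit in P_i and garbles P_{i+1}. Decrypting the received ciphertext:
P[1]: E(K, 84) = 46; 8C ⊕ 46 = CA.
P[2]: E(K, 8C) = 4E; 77 ⊕ 4E = 39.
Blocks that differ from the original plaintext: P[1], P[2].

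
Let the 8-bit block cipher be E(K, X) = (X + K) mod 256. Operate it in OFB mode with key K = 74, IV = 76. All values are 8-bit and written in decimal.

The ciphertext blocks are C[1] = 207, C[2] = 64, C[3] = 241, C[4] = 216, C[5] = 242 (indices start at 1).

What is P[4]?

OFB decryption: S_i = E(K, S_{i−1}) with S_{0} = IV; P_i = C_i ⊕ S_i.
P[1]: S = E(K, 76) = 150; 207 ⊕ 150 = 89.
P[2]: S = E(K, 150) = 224; 64 ⊕ 224 = 160.
P[3]: S = E(K, 224) = 42; 241 ⊕ 42 = 219.
P[4]: S = E(K, 42) = 116; 216 ⊕ 116 = 172.

P[4] = 172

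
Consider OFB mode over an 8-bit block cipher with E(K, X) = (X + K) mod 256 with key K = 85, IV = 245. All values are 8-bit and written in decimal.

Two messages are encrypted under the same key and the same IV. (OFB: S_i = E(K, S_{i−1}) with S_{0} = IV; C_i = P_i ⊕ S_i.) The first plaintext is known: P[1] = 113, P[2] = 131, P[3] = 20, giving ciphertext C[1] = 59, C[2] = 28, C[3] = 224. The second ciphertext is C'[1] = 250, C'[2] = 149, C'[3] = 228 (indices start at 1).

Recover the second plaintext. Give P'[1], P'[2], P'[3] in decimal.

In OFB with a reused IV, both messages share the same keystream S_i, so C_i ⊕ C'_i = P_i ⊕ P'_i and thus P'_i = P_i ⊕ C_i ⊕ C'_i.
P'[1]: 113 ⊕ 59 ⊕ 250 = 176.
P'[2]: 131 ⊕ 28 ⊕ 149 = 10.
P'[3]: 20 ⊕ 224 ⊕ 228 = 16.

P'[1] = 176, P'[2] = 10, P'[3] = 16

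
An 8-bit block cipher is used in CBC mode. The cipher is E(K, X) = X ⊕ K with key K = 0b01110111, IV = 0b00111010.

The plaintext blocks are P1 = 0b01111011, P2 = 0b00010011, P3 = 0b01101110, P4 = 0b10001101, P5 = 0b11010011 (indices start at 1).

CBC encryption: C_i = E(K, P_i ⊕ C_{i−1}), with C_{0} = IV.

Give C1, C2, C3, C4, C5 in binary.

C1: P1 ⊕ 0b00111010 = 0b01000001; E(K, 0b01000001) = 0b00110110.
C2: P2 ⊕ 0b00110110 = 0b00100101; E(K, 0b00100101) = 0b01010010.
C3: P3 ⊕ 0b01010010 = 0b00111100; E(K, 0b00111100) = 0b01001011.
C4: P4 ⊕ 0b01001011 = 0b11000110; E(K, 0b11000110) = 0b10110001.
C5: P5 ⊕ 0b10110001 = 0b01100010; E(K, 0b01100010) = 0b00010101.

C1 = 0b00110110, C2 = 0b01010010, C3 = 0b01001011, C4 = 0b10110001, C5 = 0b00010101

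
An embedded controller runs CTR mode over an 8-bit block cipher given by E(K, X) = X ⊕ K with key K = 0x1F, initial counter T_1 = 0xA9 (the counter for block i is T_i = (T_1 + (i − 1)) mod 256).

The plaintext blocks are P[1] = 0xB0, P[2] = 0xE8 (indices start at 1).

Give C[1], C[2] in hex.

C[1] = 0x06, C[2] = 0x5D

CTR encryption: S_i = E(K, T_i) where T_i is the counter for block i; C_i = P_i ⊕ S_i.
C[1]: T = 0xA9, S = E(K, T) = 0xB6; 0xB0 ⊕ 0xB6 = 0x06.
C[2]: T = 0xAA, S = E(K, T) = 0xB5; 0xE8 ⊕ 0xB5 = 0x5D.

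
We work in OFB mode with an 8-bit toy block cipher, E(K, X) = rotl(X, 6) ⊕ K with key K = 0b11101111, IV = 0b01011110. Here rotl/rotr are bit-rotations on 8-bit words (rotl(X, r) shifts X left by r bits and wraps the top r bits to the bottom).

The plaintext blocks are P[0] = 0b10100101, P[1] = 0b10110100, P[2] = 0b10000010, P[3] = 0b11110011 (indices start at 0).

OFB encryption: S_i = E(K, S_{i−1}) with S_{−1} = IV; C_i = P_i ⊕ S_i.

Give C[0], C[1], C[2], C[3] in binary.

C[0] = 0b11011101, C[1] = 0b01000101, C[2] = 0b00010001, C[3] = 0b11111000

C[0]: S = E(K, 0b01011110) = 0b01111000; 0b10100101 ⊕ 0b01111000 = 0b11011101.
C[1]: S = E(K, 0b01111000) = 0b11110001; 0b10110100 ⊕ 0b11110001 = 0b01000101.
C[2]: S = E(K, 0b11110001) = 0b10010011; 0b10000010 ⊕ 0b10010011 = 0b00010001.
C[3]: S = E(K, 0b10010011) = 0b00001011; 0b11110011 ⊕ 0b00001011 = 0b11111000.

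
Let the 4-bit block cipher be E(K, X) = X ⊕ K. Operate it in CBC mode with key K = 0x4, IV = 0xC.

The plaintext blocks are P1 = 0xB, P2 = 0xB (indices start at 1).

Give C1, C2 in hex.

CBC encryption: C_i = E(K, P_i ⊕ C_{i−1}), with C_{0} = IV.
C1: P1 ⊕ 0xC = 0x7; E(K, 0x7) = 0x3.
C2: P2 ⊕ 0x3 = 0x8; E(K, 0x8) = 0xC.

C1 = 0x3, C2 = 0xC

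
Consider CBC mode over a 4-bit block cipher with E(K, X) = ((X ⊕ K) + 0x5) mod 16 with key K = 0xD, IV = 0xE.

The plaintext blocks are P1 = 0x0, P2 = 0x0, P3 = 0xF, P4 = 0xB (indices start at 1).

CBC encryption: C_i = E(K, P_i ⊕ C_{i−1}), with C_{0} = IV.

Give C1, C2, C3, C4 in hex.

C1 = 0x8, C2 = 0xA, C3 = 0xD, C4 = 0x0

C1: P1 ⊕ 0xE = 0xE; E(K, 0xE) = 0x8.
C2: P2 ⊕ 0x8 = 0x8; E(K, 0x8) = 0xA.
C3: P3 ⊕ 0xA = 0x5; E(K, 0x5) = 0xD.
C4: P4 ⊕ 0xD = 0x6; E(K, 0x6) = 0x0.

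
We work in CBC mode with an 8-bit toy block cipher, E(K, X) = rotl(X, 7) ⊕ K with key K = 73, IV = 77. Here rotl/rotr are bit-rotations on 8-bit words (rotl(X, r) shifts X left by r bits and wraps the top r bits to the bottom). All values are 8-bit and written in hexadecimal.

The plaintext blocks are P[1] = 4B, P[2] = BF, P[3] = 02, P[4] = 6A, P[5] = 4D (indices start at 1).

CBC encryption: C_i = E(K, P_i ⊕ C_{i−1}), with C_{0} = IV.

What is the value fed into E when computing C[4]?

C[1]: P[1] ⊕ 77 = 3C; E(K, 3C) = 6D.
C[2]: P[2] ⊕ 6D = D2; E(K, D2) = 1A.
C[3]: P[3] ⊕ 1A = 18; E(K, 18) = 7F.
C[4]: P[4] ⊕ 7F = 15; E(K, 15) = F9.
So the input to E for block [4] is 15.

15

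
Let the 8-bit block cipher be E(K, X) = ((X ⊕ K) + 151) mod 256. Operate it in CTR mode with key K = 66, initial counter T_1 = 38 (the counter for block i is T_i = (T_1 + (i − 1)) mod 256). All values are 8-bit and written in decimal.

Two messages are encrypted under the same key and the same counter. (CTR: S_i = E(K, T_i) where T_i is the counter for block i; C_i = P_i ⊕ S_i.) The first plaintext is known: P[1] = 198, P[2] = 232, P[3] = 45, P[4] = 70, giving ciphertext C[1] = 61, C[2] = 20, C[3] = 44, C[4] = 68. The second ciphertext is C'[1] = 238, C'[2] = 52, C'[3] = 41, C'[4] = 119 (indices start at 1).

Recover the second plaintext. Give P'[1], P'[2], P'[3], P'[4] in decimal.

P'[1] = 21, P'[2] = 200, P'[3] = 40, P'[4] = 117

In CTR with a reused counter, both messages share the same keystream S_i, so C_i ⊕ C'_i = P_i ⊕ P'_i and thus P'_i = P_i ⊕ C_i ⊕ C'_i.
P'[1]: 198 ⊕ 61 ⊕ 238 = 21.
P'[2]: 232 ⊕ 20 ⊕ 52 = 200.
P'[3]: 45 ⊕ 44 ⊕ 41 = 40.
P'[4]: 70 ⊕ 68 ⊕ 119 = 117.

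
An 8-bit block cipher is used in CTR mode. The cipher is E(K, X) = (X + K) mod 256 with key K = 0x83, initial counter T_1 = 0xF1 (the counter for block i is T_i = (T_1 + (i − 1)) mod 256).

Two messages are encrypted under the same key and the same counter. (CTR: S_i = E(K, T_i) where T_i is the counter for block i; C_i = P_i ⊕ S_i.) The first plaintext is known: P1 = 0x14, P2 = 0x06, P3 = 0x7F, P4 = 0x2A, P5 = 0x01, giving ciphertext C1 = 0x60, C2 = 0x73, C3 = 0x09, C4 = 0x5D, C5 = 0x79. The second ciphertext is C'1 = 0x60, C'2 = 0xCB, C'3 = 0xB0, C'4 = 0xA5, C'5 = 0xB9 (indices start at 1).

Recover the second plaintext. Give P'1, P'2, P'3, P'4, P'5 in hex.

P'1 = 0x14, P'2 = 0xBE, P'3 = 0xC6, P'4 = 0xD2, P'5 = 0xC1

In CTR with a reused counter, both messages share the same keystream S_i, so C_i ⊕ C'_i = P_i ⊕ P'_i and thus P'_i = P_i ⊕ C_i ⊕ C'_i.
P'1: 0x14 ⊕ 0x60 ⊕ 0x60 = 0x14.
P'2: 0x06 ⊕ 0x73 ⊕ 0xCB = 0xBE.
P'3: 0x7F ⊕ 0x09 ⊕ 0xB0 = 0xC6.
P'4: 0x2A ⊕ 0x5D ⊕ 0xA5 = 0xD2.
P'5: 0x01 ⊕ 0x79 ⊕ 0xB9 = 0xC1.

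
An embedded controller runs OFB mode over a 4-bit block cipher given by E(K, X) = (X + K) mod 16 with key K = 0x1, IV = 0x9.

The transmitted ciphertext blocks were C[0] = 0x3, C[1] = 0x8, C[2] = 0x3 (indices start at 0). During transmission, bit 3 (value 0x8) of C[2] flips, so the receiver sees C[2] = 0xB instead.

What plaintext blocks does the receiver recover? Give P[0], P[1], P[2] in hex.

OFB decryption: S_i = E(K, S_{i−1}) with S_{−1} = IV; P_i = C_i ⊕ S_i.
Only C[2] changed, to 0xB. In OFB, a change in C_i flips the same bit in P_i only; the keystream is unaffected. Decrypting the received ciphertext:
P[0]: S = E(K, 0x9) = 0xA; 0x3 ⊕ 0xA = 0x9.
P[1]: S = E(K, 0xA) = 0xB; 0x8 ⊕ 0xB = 0x3.
P[2]: S = E(K, 0xB) = 0xC; 0xB ⊕ 0xC = 0x7.
Blocks that differ from the original plaintext: P[2].

P[0] = 0x9, P[1] = 0x3, P[2] = 0x7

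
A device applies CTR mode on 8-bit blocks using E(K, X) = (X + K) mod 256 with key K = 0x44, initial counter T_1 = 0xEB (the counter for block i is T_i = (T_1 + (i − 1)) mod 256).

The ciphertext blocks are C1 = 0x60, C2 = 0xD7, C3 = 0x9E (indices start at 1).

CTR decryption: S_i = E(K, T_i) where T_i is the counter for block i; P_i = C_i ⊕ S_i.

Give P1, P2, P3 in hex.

P1 = 0x4F, P2 = 0xE7, P3 = 0xAF

P1: T = 0xEB, S = E(K, T) = 0x2F; 0x60 ⊕ 0x2F = 0x4F.
P2: T = 0xEC, S = E(K, T) = 0x30; 0xD7 ⊕ 0x30 = 0xE7.
P3: T = 0xED, S = E(K, T) = 0x31; 0x9E ⊕ 0x31 = 0xAF.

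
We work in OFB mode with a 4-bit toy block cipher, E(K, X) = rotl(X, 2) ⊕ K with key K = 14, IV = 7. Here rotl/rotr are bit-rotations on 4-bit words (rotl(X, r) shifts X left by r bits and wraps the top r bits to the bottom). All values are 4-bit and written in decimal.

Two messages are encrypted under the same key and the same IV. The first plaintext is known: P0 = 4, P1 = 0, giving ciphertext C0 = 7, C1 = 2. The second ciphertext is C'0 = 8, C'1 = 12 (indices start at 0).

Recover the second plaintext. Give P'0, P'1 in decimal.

In OFB with a reused IV, both messages share the same keystream S_i, so C_i ⊕ C'_i = P_i ⊕ P'_i and thus P'_i = P_i ⊕ C_i ⊕ C'_i.
P'0: 4 ⊕ 7 ⊕ 8 = 11.
P'1: 0 ⊕ 2 ⊕ 12 = 14.

P'0 = 11, P'1 = 14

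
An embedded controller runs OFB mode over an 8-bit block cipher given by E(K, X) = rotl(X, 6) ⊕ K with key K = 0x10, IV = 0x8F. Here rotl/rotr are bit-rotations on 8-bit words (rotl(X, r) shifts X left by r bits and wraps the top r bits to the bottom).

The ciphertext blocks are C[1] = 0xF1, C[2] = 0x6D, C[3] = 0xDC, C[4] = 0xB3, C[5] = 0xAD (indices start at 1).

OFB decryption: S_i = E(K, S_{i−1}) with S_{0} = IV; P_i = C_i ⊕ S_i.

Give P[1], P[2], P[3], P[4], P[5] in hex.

P[1]: S = E(K, 0x8F) = 0xF3; 0xF1 ⊕ 0xF3 = 0x02.
P[2]: S = E(K, 0xF3) = 0xEC; 0x6D ⊕ 0xEC = 0x81.
P[3]: S = E(K, 0xEC) = 0x2B; 0xDC ⊕ 0x2B = 0xF7.
P[4]: S = E(K, 0x2B) = 0xDA; 0xB3 ⊕ 0xDA = 0x69.
P[5]: S = E(K, 0xDA) = 0xA6; 0xAD ⊕ 0xA6 = 0x0B.

P[1] = 0x02, P[2] = 0x81, P[3] = 0xF7, P[4] = 0x69, P[5] = 0x0B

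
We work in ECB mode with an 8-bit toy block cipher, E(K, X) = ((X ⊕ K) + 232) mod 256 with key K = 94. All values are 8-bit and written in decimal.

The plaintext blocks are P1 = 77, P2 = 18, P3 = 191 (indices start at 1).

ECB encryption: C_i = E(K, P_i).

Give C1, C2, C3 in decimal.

C1: E(K, 77) = 251.
C2: E(K, 18) = 52.
C3: E(K, 191) = 201.

C1 = 251, C2 = 52, C3 = 201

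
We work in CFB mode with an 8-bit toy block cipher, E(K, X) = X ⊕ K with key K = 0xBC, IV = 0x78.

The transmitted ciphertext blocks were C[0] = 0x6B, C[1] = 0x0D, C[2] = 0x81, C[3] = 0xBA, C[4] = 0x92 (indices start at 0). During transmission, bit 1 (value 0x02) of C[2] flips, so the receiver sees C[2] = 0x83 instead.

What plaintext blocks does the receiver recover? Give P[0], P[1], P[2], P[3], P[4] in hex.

P[0] = 0xAF, P[1] = 0xDA, P[2] = 0x32, P[3] = 0x85, P[4] = 0x94

CFB decryption: P_i = C_i ⊕ E(K, C_{i−1}), with C_{−1} = IV.
Only C[2] changed, to 0x83. In CFB, a change in C_i flips the same bit in P_i and garbles P_{i+1}. Decrypting the received ciphertext:
P[0]: E(K, 0x78) = 0xC4; 0x6B ⊕ 0xC4 = 0xAF.
P[1]: E(K, 0x6B) = 0xD7; 0x0D ⊕ 0xD7 = 0xDA.
P[2]: E(K, 0x0D) = 0xB1; 0x83 ⊕ 0xB1 = 0x32.
P[3]: E(K, 0x83) = 0x3F; 0xBA ⊕ 0x3F = 0x85.
P[4]: E(K, 0xBA) = 0x06; 0x92 ⊕ 0x06 = 0x94.
Blocks that differ from the original plaintext: P[2], P[3].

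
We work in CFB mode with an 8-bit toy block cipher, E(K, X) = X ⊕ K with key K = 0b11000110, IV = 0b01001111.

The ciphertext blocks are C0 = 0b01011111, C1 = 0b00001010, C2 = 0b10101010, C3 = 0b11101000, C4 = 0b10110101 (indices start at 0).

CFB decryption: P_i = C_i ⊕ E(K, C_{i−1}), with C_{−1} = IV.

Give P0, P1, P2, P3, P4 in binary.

P0: E(K, 0b01001111) = 0b10001001; 0b01011111 ⊕ 0b10001001 = 0b11010110.
P1: E(K, 0b01011111) = 0b10011001; 0b00001010 ⊕ 0b10011001 = 0b10010011.
P2: E(K, 0b00001010) = 0b11001100; 0b10101010 ⊕ 0b11001100 = 0b01100110.
P3: E(K, 0b10101010) = 0b01101100; 0b11101000 ⊕ 0b01101100 = 0b10000100.
P4: E(K, 0b11101000) = 0b00101110; 0b10110101 ⊕ 0b00101110 = 0b10011011.

P0 = 0b11010110, P1 = 0b10010011, P2 = 0b01100110, P3 = 0b10000100, P4 = 0b10011011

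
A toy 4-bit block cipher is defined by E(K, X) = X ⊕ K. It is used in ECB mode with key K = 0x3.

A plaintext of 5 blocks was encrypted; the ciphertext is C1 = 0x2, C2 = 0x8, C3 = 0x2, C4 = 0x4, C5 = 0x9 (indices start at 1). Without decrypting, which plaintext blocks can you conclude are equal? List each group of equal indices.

P1 = P3

ECB encrypts each block independently with the same key, so equal ciphertext blocks imply equal plaintext blocks.
C1 = C3 = 0x2, so P1 = P3.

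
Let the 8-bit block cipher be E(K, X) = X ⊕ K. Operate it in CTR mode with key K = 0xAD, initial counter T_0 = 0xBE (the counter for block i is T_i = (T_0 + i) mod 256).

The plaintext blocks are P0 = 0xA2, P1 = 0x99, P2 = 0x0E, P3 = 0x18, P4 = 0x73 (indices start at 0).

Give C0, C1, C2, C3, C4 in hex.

CTR encryption: S_i = E(K, T_i) where T_i is the counter for block i; C_i = P_i ⊕ S_i.
C0: T = 0xBE, S = E(K, T) = 0x13; 0xA2 ⊕ 0x13 = 0xB1.
C1: T = 0xBF, S = E(K, T) = 0x12; 0x99 ⊕ 0x12 = 0x8B.
C2: T = 0xC0, S = E(K, T) = 0x6D; 0x0E ⊕ 0x6D = 0x63.
C3: T = 0xC1, S = E(K, T) = 0x6C; 0x18 ⊕ 0x6C = 0x74.
C4: T = 0xC2, S = E(K, T) = 0x6F; 0x73 ⊕ 0x6F = 0x1C.

C0 = 0xB1, C1 = 0x8B, C2 = 0x63, C3 = 0x74, C4 = 0x1C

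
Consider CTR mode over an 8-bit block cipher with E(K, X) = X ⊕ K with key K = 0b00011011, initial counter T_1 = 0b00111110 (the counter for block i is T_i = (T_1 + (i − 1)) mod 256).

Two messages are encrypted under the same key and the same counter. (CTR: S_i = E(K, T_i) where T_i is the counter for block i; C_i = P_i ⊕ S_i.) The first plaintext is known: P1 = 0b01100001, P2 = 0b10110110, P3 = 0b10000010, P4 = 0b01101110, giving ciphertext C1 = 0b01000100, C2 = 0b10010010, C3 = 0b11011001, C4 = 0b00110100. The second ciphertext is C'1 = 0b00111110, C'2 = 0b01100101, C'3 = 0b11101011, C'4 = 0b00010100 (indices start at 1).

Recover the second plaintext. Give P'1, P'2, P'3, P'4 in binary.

P'1 = 0b00011011, P'2 = 0b01000001, P'3 = 0b10110000, P'4 = 0b01001110

In CTR with a reused counter, both messages share the same keystream S_i, so C_i ⊕ C'_i = P_i ⊕ P'_i and thus P'_i = P_i ⊕ C_i ⊕ C'_i.
P'1: 0b01100001 ⊕ 0b01000100 ⊕ 0b00111110 = 0b00011011.
P'2: 0b10110110 ⊕ 0b10010010 ⊕ 0b01100101 = 0b01000001.
P'3: 0b10000010 ⊕ 0b11011001 ⊕ 0b11101011 = 0b10110000.
P'4: 0b01101110 ⊕ 0b00110100 ⊕ 0b00010100 = 0b01001110.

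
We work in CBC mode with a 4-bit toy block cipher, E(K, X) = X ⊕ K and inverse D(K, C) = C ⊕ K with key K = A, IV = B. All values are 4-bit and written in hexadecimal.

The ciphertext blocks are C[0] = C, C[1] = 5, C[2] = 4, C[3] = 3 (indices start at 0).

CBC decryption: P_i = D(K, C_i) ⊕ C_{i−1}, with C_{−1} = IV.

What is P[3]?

P[3]: D(K, 3) = 9; 9 ⊕ 4 = D.

P[3] = D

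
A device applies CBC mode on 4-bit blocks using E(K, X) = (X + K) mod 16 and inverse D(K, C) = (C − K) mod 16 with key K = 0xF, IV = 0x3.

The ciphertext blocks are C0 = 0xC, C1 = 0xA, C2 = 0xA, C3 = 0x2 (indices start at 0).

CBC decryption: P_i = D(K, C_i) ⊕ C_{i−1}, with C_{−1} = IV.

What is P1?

P1 = 0x7

P1: D(K, 0xA) = 0xB; 0xB ⊕ 0xC = 0x7.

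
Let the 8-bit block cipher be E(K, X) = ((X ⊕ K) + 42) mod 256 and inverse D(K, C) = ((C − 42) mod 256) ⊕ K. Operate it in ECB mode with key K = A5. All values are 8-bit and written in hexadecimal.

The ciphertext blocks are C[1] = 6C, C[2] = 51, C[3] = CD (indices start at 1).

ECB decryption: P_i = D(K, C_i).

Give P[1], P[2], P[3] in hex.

P[1] = 8F, P[2] = AA, P[3] = 2E

P[1]: D(K, 6C) = 8F.
P[2]: D(K, 51) = AA.
P[3]: D(K, CD) = 2E.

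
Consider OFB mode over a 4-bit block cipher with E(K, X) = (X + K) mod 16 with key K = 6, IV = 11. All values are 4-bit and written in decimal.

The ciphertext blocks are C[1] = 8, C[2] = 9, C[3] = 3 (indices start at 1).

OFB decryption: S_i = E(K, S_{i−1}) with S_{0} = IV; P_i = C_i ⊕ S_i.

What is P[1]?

P[1] = 9

P[1]: S = E(K, 11) = 1; 8 ⊕ 1 = 9.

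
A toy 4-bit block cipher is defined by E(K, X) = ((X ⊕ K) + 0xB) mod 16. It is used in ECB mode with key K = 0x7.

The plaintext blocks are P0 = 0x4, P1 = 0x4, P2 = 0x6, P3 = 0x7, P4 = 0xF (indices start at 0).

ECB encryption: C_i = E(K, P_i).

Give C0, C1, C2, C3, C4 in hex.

C0: E(K, 0x4) = 0xE.
C1: E(K, 0x4) = 0xE.
C2: E(K, 0x6) = 0xC.
C3: E(K, 0x7) = 0xB.
C4: E(K, 0xF) = 0x3.

C0 = 0xE, C1 = 0xE, C2 = 0xC, C3 = 0xB, C4 = 0x3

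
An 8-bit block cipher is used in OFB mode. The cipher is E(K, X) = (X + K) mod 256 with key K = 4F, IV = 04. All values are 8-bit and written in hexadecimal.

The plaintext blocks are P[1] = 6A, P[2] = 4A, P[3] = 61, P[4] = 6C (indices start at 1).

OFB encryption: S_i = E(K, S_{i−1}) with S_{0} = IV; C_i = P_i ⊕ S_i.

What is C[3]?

C[1]: S = E(K, 04) = 53; 6A ⊕ 53 = 39.
C[2]: S = E(K, 53) = A2; 4A ⊕ A2 = E8.
C[3]: S = E(K, A2) = F1; 61 ⊕ F1 = 90.

C[3] = 90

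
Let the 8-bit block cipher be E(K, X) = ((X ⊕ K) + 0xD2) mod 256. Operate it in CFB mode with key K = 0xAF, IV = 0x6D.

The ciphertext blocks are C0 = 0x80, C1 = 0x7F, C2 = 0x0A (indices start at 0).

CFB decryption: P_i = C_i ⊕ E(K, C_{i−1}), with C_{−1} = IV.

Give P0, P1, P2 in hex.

P0 = 0x14, P1 = 0x7E, P2 = 0xA8

P0: E(K, 0x6D) = 0x94; 0x80 ⊕ 0x94 = 0x14.
P1: E(K, 0x80) = 0x01; 0x7F ⊕ 0x01 = 0x7E.
P2: E(K, 0x7F) = 0xA2; 0x0A ⊕ 0xA2 = 0xA8.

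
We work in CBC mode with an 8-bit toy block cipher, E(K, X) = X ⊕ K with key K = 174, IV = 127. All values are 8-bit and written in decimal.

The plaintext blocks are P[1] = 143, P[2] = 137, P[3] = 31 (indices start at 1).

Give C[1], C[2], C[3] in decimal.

C[1] = 94, C[2] = 121, C[3] = 200

CBC encryption: C_i = E(K, P_i ⊕ C_{i−1}), with C_{0} = IV.
C[1]: P[1] ⊕ 127 = 240; E(K, 240) = 94.
C[2]: P[2] ⊕ 94 = 215; E(K, 215) = 121.
C[3]: P[3] ⊕ 121 = 102; E(K, 102) = 200.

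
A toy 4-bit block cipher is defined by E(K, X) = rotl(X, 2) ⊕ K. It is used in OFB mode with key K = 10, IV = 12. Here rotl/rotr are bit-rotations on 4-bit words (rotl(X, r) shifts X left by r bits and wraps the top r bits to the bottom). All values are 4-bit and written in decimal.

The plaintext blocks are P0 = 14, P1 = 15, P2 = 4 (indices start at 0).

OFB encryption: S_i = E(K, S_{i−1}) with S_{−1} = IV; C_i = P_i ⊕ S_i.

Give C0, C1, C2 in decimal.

C0 = 7, C1 = 3, C2 = 13

C0: S = E(K, 12) = 9; 14 ⊕ 9 = 7.
C1: S = E(K, 9) = 12; 15 ⊕ 12 = 3.
C2: S = E(K, 12) = 9; 4 ⊕ 9 = 13.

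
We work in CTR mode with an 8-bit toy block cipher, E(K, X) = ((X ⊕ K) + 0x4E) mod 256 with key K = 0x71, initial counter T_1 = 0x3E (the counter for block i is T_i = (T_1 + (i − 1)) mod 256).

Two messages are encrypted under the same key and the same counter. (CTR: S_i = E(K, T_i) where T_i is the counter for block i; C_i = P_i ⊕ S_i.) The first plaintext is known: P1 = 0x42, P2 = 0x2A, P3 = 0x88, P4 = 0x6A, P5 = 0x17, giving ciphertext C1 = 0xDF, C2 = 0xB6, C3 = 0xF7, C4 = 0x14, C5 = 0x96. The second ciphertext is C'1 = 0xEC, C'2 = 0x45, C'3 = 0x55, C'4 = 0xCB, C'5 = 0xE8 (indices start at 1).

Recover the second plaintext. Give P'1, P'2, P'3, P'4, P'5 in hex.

P'1 = 0x71, P'2 = 0xD9, P'3 = 0x2A, P'4 = 0xB5, P'5 = 0x69

In CTR with a reused counter, both messages share the same keystream S_i, so C_i ⊕ C'_i = P_i ⊕ P'_i and thus P'_i = P_i ⊕ C_i ⊕ C'_i.
P'1: 0x42 ⊕ 0xDF ⊕ 0xEC = 0x71.
P'2: 0x2A ⊕ 0xB6 ⊕ 0x45 = 0xD9.
P'3: 0x88 ⊕ 0xF7 ⊕ 0x55 = 0x2A.
P'4: 0x6A ⊕ 0x14 ⊕ 0xCB = 0xB5.
P'5: 0x17 ⊕ 0x96 ⊕ 0xE8 = 0x69.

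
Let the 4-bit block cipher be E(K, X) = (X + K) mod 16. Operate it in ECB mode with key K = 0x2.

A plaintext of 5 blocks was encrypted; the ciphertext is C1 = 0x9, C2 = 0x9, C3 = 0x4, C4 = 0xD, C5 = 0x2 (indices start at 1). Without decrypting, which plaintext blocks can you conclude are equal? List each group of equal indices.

P1 = P2

ECB encrypts each block independently with the same key, so equal ciphertext blocks imply equal plaintext blocks.
C1 = C2 = 0x9, so P1 = P2.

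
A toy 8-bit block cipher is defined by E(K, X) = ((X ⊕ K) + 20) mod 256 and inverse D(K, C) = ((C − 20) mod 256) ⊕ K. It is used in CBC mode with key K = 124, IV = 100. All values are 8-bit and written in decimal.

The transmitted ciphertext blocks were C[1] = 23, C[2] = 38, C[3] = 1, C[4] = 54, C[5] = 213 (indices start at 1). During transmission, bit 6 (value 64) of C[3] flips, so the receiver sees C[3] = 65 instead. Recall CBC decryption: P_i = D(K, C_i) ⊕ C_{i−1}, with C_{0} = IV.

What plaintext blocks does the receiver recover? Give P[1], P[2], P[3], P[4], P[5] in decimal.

Only C[3] changed, to 65. In CBC, a change in C_i garbles P_i and flips the same bit in P_{i+1}. Decrypting the received ciphertext:
P[1]: D(K, 23) = 127; 127 ⊕ 100 = 27.
P[2]: D(K, 38) = 110; 110 ⊕ 23 = 121.
P[3]: D(K, 65) = 81; 81 ⊕ 38 = 119.
P[4]: D(K, 54) = 94; 94 ⊕ 65 = 31.
P[5]: D(K, 213) = 189; 189 ⊕ 54 = 139.
Blocks that differ from the original plaintext: P[3], P[4].

P[1] = 27, P[2] = 121, P[3] = 119, P[4] = 31, P[5] = 139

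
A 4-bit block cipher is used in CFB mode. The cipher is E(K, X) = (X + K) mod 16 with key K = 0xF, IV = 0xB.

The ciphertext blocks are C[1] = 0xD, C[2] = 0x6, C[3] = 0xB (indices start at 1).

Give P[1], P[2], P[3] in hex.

P[1] = 0x7, P[2] = 0xA, P[3] = 0xE

CFB decryption: P_i = C_i ⊕ E(K, C_{i−1}), with C_{0} = IV.
P[1]: E(K, 0xB) = 0xA; 0xD ⊕ 0xA = 0x7.
P[2]: E(K, 0xD) = 0xC; 0x6 ⊕ 0xC = 0xA.
P[3]: E(K, 0x6) = 0x5; 0xB ⊕ 0x5 = 0xE.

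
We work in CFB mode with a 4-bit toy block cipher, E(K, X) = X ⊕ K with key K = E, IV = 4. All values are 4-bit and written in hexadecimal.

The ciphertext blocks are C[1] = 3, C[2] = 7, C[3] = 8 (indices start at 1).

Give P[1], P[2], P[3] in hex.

CFB decryption: P_i = C_i ⊕ E(K, C_{i−1}), with C_{0} = IV.
P[1]: E(K, 4) = A; 3 ⊕ A = 9.
P[2]: E(K, 3) = D; 7 ⊕ D = A.
P[3]: E(K, 7) = 9; 8 ⊕ 9 = 1.

P[1] = 9, P[2] = A, P[3] = 1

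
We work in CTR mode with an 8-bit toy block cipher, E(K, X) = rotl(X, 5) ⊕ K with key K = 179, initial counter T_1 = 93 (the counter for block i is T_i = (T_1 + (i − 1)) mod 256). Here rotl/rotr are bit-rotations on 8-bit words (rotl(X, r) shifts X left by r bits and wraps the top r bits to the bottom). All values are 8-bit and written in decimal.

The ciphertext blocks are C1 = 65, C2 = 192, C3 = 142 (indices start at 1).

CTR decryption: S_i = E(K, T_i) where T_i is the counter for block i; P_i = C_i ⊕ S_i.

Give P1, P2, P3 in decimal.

P1 = 89, P2 = 184, P3 = 214

P1: T = 93, S = E(K, T) = 24; 65 ⊕ 24 = 89.
P2: T = 94, S = E(K, T) = 120; 192 ⊕ 120 = 184.
P3: T = 95, S = E(K, T) = 88; 142 ⊕ 88 = 214.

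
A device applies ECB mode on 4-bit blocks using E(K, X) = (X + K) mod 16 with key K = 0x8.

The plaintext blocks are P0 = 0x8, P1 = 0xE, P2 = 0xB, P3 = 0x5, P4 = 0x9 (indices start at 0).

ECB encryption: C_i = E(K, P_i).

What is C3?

C3 = 0xD

C3: E(K, 0x5) = 0xD.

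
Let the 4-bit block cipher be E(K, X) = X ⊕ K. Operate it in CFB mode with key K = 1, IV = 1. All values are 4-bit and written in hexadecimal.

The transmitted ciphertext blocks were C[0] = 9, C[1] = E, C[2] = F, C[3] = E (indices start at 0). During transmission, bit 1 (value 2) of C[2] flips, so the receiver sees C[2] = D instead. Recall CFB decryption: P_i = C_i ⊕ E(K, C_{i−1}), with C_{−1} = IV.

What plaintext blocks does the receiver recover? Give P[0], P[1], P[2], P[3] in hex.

Only C[2] changed, to D. In CFB, a change in C_i flips the same bit in P_i and garbles P_{i+1}. Decrypting the received ciphertext:
P[0]: E(K, 1) = 0; 9 ⊕ 0 = 9.
P[1]: E(K, 9) = 8; E ⊕ 8 = 6.
P[2]: E(K, E) = F; D ⊕ F = 2.
P[3]: E(K, D) = C; E ⊕ C = 2.
Blocks that differ from the original plaintext: P[2], P[3].

P[0] = 9, P[1] = 6, P[2] = 2, P[3] = 2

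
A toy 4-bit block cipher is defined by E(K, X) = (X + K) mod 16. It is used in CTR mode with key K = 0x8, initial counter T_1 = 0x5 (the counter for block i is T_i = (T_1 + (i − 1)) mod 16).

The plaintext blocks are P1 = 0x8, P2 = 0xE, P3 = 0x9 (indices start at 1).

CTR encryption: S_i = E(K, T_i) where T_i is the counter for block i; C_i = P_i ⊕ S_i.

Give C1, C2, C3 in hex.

C1 = 0x5, C2 = 0x0, C3 = 0x6

C1: T = 0x5, S = E(K, T) = 0xD; 0x8 ⊕ 0xD = 0x5.
C2: T = 0x6, S = E(K, T) = 0xE; 0xE ⊕ 0xE = 0x0.
C3: T = 0x7, S = E(K, T) = 0xF; 0x9 ⊕ 0xF = 0x6.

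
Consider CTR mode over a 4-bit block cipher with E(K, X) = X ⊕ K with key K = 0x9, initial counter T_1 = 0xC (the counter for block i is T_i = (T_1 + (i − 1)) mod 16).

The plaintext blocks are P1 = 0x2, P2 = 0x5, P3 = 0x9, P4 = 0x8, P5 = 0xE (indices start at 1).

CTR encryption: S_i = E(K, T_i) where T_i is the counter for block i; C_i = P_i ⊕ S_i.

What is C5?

C5 = 0x7

C1: T = 0xC, S = E(K, T) = 0x5; 0x2 ⊕ 0x5 = 0x7.
C2: T = 0xD, S = E(K, T) = 0x4; 0x5 ⊕ 0x4 = 0x1.
C3: T = 0xE, S = E(K, T) = 0x7; 0x9 ⊕ 0x7 = 0xE.
C4: T = 0xF, S = E(K, T) = 0x6; 0x8 ⊕ 0x6 = 0xE.
C5: T = 0x0, S = E(K, T) = 0x9; 0xE ⊕ 0x9 = 0x7.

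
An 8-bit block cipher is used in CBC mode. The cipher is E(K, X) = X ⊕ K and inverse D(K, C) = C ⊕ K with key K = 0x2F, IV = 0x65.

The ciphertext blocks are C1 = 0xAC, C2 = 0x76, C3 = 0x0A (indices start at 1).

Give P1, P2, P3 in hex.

P1 = 0xE6, P2 = 0xF5, P3 = 0x53

CBC decryption: P_i = D(K, C_i) ⊕ C_{i−1}, with C_{0} = IV.
P1: D(K, 0xAC) = 0x83; 0x83 ⊕ 0x65 = 0xE6.
P2: D(K, 0x76) = 0x59; 0x59 ⊕ 0xAC = 0xF5.
P3: D(K, 0x0A) = 0x25; 0x25 ⊕ 0x76 = 0x53.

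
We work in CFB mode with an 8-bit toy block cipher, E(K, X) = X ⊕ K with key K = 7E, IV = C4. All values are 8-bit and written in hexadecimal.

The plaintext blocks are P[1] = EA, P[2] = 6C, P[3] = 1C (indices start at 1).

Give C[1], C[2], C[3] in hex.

C[1] = 50, C[2] = 42, C[3] = 20

CFB encryption: C_i = P_i ⊕ E(K, C_{i−1}), with C_{0} = IV.
C[1]: E(K, C4) = BA; EA ⊕ BA = 50.
C[2]: E(K, 50) = 2E; 6C ⊕ 2E = 42.
C[3]: E(K, 42) = 3C; 1C ⊕ 3C = 20.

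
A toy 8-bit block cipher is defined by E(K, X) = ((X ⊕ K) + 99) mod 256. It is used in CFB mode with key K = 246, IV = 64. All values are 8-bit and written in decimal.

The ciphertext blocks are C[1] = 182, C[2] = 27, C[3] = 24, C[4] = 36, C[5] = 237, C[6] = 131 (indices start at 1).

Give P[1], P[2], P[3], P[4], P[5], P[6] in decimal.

CFB decryption: P_i = C_i ⊕ E(K, C_{i−1}), with C_{0} = IV.
P[1]: E(K, 64) = 25; 182 ⊕ 25 = 175.
P[2]: E(K, 182) = 163; 27 ⊕ 163 = 184.
P[3]: E(K, 27) = 80; 24 ⊕ 80 = 72.
P[4]: E(K, 24) = 81; 36 ⊕ 81 = 117.
P[5]: E(K, 36) = 53; 237 ⊕ 53 = 216.
P[6]: E(K, 237) = 126; 131 ⊕ 126 = 253.

P[1] = 175, P[2] = 184, P[3] = 72, P[4] = 117, P[5] = 216, P[6] = 253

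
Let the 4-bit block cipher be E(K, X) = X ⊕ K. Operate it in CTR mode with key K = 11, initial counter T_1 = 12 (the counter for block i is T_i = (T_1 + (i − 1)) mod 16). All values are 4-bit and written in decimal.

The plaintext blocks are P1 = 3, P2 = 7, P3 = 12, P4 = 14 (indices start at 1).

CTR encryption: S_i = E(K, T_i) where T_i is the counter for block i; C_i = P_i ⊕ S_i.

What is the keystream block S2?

6

C1: T = 12, S = E(K, T) = 7; 3 ⊕ 7 = 4.
C2: T = 13, S = E(K, T) = 6; 7 ⊕ 6 = 1.
So S2 = 6.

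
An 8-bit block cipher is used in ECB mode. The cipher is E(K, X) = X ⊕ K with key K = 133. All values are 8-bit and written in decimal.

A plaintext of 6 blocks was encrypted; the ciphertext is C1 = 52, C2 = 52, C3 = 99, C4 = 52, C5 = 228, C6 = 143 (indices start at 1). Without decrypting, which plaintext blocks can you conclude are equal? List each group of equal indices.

ECB encrypts each block independently with the same key, so equal ciphertext blocks imply equal plaintext blocks.
C1 = C2 = C4 = 52, so P1 = P2 = P4.

P1 = P2 = P4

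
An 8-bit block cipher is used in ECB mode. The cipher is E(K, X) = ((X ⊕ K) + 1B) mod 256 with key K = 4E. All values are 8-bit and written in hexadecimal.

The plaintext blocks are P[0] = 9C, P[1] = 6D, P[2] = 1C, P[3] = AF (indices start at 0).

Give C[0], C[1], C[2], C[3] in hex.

ECB encryption: C_i = E(K, P_i).
C[0]: E(K, 9C) = ED.
C[1]: E(K, 6D) = 3E.
C[2]: E(K, 1C) = 6D.
C[3]: E(K, AF) = FC.

C[0] = ED, C[1] = 3E, C[2] = 6D, C[3] = FC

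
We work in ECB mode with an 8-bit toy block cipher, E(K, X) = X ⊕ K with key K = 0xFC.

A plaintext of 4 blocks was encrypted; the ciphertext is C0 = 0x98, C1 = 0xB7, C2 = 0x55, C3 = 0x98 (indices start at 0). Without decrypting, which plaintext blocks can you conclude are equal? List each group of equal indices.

ECB encrypts each block independently with the same key, so equal ciphertext blocks imply equal plaintext blocks.
C0 = C3 = 0x98, so P0 = P3.

P0 = P3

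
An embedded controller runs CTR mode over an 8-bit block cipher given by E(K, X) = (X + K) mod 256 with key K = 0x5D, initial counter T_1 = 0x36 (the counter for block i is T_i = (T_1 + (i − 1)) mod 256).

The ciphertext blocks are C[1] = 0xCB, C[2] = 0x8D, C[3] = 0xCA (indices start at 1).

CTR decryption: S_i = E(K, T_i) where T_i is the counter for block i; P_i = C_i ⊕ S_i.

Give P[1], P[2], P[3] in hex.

P[1]: T = 0x36, S = E(K, T) = 0x93; 0xCB ⊕ 0x93 = 0x58.
P[2]: T = 0x37, S = E(K, T) = 0x94; 0x8D ⊕ 0x94 = 0x19.
P[3]: T = 0x38, S = E(K, T) = 0x95; 0xCA ⊕ 0x95 = 0x5F.

P[1] = 0x58, P[2] = 0x19, P[3] = 0x5F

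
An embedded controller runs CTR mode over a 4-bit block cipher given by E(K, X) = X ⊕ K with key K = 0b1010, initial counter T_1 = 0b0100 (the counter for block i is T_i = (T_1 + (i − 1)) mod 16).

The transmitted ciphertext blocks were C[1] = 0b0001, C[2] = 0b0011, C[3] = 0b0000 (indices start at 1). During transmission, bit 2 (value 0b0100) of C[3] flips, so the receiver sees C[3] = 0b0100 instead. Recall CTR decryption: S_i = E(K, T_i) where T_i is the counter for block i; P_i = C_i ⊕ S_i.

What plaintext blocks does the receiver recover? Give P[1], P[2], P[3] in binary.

Only C[3] changed, to 0b0100. In CTR, a change in C_i flips the same bit in P_i only; the keystream is unaffected. Decrypting the received ciphertext:
P[1]: T = 0b0100, S = E(K, T) = 0b1110; 0b0001 ⊕ 0b1110 = 0b1111.
P[2]: T = 0b0101, S = E(K, T) = 0b1111; 0b0011 ⊕ 0b1111 = 0b1100.
P[3]: T = 0b0110, S = E(K, T) = 0b1100; 0b0100 ⊕ 0b1100 = 0b1000.
Blocks that differ from the original plaintext: P[3].

P[1] = 0b1111, P[2] = 0b1100, P[3] = 0b1000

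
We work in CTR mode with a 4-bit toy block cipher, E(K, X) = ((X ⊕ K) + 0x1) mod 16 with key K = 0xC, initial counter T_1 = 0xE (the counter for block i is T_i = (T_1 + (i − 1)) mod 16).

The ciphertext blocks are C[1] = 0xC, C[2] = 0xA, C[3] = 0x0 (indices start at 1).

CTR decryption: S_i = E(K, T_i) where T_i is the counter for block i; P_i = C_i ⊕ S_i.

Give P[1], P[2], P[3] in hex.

P[1]: T = 0xE, S = E(K, T) = 0x3; 0xC ⊕ 0x3 = 0xF.
P[2]: T = 0xF, S = E(K, T) = 0x4; 0xA ⊕ 0x4 = 0xE.
P[3]: T = 0x0, S = E(K, T) = 0xD; 0x0 ⊕ 0xD = 0xD.

P[1] = 0xF, P[2] = 0xE, P[3] = 0xD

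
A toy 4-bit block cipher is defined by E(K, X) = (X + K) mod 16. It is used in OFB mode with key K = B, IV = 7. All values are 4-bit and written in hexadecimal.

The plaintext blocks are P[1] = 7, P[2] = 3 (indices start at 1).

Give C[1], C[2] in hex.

C[1] = 5, C[2] = E

OFB encryption: S_i = E(K, S_{i−1}) with S_{0} = IV; C_i = P_i ⊕ S_i.
C[1]: S = E(K, 7) = 2; 7 ⊕ 2 = 5.
C[2]: S = E(K, 2) = D; 3 ⊕ D = E.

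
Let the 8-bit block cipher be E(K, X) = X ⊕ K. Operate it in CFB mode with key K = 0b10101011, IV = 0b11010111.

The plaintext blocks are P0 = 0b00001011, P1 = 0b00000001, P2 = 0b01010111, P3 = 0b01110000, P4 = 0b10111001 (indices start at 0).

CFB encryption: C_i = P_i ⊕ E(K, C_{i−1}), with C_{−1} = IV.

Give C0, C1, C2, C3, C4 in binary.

C0: E(K, 0b11010111) = 0b01111100; 0b00001011 ⊕ 0b01111100 = 0b01110111.
C1: E(K, 0b01110111) = 0b11011100; 0b00000001 ⊕ 0b11011100 = 0b11011101.
C2: E(K, 0b11011101) = 0b01110110; 0b01010111 ⊕ 0b01110110 = 0b00100001.
C3: E(K, 0b00100001) = 0b10001010; 0b01110000 ⊕ 0b10001010 = 0b11111010.
C4: E(K, 0b11111010) = 0b01010001; 0b10111001 ⊕ 0b01010001 = 0b11101000.

C0 = 0b01110111, C1 = 0b11011101, C2 = 0b00100001, C3 = 0b11111010, C4 = 0b11101000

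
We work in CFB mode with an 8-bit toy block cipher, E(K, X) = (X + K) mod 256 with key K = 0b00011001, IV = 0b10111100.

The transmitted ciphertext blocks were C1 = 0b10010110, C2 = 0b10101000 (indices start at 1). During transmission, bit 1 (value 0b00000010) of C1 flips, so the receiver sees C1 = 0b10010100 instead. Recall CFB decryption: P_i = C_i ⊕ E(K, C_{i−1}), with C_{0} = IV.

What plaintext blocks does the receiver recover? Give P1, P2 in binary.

Only C1 changed, to 0b10010100. In CFB, a change in C_i flips the same bit in P_i and garbles P_{i+1}. Decrypting the received ciphertext:
P1: E(K, 0b10111100) = 0b11010101; 0b10010100 ⊕ 0b11010101 = 0b01000001.
P2: E(K, 0b10010100) = 0b10101101; 0b10101000 ⊕ 0b10101101 = 0b00000101.
Blocks that differ from the original plaintext: P1, P2.

P1 = 0b01000001, P2 = 0b00000101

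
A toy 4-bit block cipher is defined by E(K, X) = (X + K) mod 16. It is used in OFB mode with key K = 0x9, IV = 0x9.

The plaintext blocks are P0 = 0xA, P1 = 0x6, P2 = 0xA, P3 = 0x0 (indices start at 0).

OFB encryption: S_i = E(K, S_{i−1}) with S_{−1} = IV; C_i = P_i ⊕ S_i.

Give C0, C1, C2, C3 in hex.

C0 = 0x8, C1 = 0xD, C2 = 0xE, C3 = 0xD

C0: S = E(K, 0x9) = 0x2; 0xA ⊕ 0x2 = 0x8.
C1: S = E(K, 0x2) = 0xB; 0x6 ⊕ 0xB = 0xD.
C2: S = E(K, 0xB) = 0x4; 0xA ⊕ 0x4 = 0xE.
C3: S = E(K, 0x4) = 0xD; 0x0 ⊕ 0xD = 0xD.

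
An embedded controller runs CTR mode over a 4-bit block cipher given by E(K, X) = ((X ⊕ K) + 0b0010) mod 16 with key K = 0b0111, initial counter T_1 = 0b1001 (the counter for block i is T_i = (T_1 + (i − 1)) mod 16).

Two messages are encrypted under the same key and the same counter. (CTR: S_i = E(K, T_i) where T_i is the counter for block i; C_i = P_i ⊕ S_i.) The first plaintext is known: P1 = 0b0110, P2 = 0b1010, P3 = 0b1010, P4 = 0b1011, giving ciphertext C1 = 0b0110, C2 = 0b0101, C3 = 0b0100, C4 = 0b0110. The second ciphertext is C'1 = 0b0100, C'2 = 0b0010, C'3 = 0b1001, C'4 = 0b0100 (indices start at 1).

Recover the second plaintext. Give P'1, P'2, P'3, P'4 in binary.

In CTR with a reused counter, both messages share the same keystream S_i, so C_i ⊕ C'_i = P_i ⊕ P'_i and thus P'_i = P_i ⊕ C_i ⊕ C'_i.
P'1: 0b0110 ⊕ 0b0110 ⊕ 0b0100 = 0b0100.
P'2: 0b1010 ⊕ 0b0101 ⊕ 0b0010 = 0b1101.
P'3: 0b1010 ⊕ 0b0100 ⊕ 0b1001 = 0b0111.
P'4: 0b1011 ⊕ 0b0110 ⊕ 0b0100 = 0b1001.

P'1 = 0b0100, P'2 = 0b1101, P'3 = 0b0111, P'4 = 0b1001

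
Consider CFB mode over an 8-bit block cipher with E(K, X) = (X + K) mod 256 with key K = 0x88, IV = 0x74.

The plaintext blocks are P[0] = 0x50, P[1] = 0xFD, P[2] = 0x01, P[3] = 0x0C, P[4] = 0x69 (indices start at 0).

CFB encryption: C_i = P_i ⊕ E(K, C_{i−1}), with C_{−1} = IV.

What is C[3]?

C[0]: E(K, 0x74) = 0xFC; 0x50 ⊕ 0xFC = 0xAC.
C[1]: E(K, 0xAC) = 0x34; 0xFD ⊕ 0x34 = 0xC9.
C[2]: E(K, 0xC9) = 0x51; 0x01 ⊕ 0x51 = 0x50.
C[3]: E(K, 0x50) = 0xD8; 0x0C ⊕ 0xD8 = 0xD4.

C[3] = 0xD4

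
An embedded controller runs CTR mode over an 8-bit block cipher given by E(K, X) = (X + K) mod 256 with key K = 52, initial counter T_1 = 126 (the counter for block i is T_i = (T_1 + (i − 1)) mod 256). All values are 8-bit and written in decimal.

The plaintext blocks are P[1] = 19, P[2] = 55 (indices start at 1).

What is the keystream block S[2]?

179

CTR encryption: S_i = E(K, T_i) where T_i is the counter for block i; C_i = P_i ⊕ S_i.
C[1]: T = 126, S = E(K, T) = 178; 19 ⊕ 178 = 161.
C[2]: T = 127, S = E(K, T) = 179; 55 ⊕ 179 = 132.
So S[2] = 179.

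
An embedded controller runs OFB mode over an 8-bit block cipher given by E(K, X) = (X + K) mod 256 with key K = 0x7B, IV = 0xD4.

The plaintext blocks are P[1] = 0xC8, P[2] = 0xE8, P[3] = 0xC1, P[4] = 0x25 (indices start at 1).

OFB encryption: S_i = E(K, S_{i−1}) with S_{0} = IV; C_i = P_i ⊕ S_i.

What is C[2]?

C[2] = 0x22

C[1]: S = E(K, 0xD4) = 0x4F; 0xC8 ⊕ 0x4F = 0x87.
C[2]: S = E(K, 0x4F) = 0xCA; 0xE8 ⊕ 0xCA = 0x22.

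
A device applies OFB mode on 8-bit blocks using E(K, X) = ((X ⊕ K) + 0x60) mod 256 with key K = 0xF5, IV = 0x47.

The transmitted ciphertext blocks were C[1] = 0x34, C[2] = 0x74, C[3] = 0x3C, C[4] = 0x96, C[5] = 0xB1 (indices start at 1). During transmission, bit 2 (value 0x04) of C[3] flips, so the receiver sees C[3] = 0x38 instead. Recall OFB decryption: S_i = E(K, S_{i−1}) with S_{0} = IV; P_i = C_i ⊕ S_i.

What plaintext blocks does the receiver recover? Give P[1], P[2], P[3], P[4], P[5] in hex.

P[1] = 0x26, P[2] = 0x33, P[3] = 0x2A, P[4] = 0xD1, P[5] = 0xA3

Only C[3] changed, to 0x38. In OFB, a change in C_i flips the same bit in P_i only; the keystream is unaffected. Decrypting the received ciphertext:
P[1]: S = E(K, 0x47) = 0x12; 0x34 ⊕ 0x12 = 0x26.
P[2]: S = E(K, 0x12) = 0x47; 0x74 ⊕ 0x47 = 0x33.
P[3]: S = E(K, 0x47) = 0x12; 0x38 ⊕ 0x12 = 0x2A.
P[4]: S = E(K, 0x12) = 0x47; 0x96 ⊕ 0x47 = 0xD1.
P[5]: S = E(K, 0x47) = 0x12; 0xB1 ⊕ 0x12 = 0xA3.
Blocks that differ from the original plaintext: P[3].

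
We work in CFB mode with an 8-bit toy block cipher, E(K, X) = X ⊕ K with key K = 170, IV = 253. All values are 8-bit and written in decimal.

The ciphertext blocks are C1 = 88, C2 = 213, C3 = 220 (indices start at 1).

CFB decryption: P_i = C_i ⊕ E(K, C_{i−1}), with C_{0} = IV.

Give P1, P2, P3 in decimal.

P1 = 15, P2 = 39, P3 = 163

P1: E(K, 253) = 87; 88 ⊕ 87 = 15.
P2: E(K, 88) = 242; 213 ⊕ 242 = 39.
P3: E(K, 213) = 127; 220 ⊕ 127 = 163.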